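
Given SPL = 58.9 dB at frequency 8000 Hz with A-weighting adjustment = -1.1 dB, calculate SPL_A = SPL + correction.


A-weighting table: 8000 Hz -> -1.1 dB correction
SPL_A = SPL + correction = 58.9 + (-1.1) = 57.8 dBA


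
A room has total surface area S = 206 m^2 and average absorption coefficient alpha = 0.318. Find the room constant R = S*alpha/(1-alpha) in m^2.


R = 206 * 0.318 / (1 - 0.318) = 96.053 m^2


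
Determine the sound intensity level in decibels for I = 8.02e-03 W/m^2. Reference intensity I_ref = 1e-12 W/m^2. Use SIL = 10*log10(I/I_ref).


I / I_ref = 8.02e-03 / 1e-12 = 8.02e+09
SIL = 10 * log10(8.02e+09) = 99.042 dB


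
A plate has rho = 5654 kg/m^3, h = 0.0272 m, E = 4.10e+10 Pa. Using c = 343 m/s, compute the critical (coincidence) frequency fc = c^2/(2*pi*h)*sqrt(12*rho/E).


12*rho/E = 12*5654/4.10e+10 = 1.65483e-06
sqrt(12*rho/E) = sqrt(1.65483e-06) = 0.0012864
c^2/(2*pi*h) = 343^2/(2*pi*0.0272) = 688398
fc = 688398 * 0.0012864 = 885.56 Hz


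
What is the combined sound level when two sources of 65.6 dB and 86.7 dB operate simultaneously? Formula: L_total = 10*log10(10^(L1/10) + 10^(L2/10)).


10^(65.6/10) = 3.63078e+06
10^(86.7/10) = 4.67735e+08
Sum = 3.63078e+06 + 4.67735e+08 = 4.71366e+08
L_total = 10*log10(4.71366e+08) = 86.734 dB


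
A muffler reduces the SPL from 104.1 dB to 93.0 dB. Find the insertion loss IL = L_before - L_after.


Insertion loss = SPL without muffler - SPL with muffler
IL = 104.1 - 93.0 = 11.1 dB


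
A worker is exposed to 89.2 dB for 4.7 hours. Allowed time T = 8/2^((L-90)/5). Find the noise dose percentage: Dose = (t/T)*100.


T_allowed = 8 / 2^((89.2 - 90)/5) = 8.9383 hr
Dose = 4.7 / 8.9383 * 100 = 52.583 %


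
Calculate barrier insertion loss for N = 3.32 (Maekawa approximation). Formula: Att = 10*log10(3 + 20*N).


3 + 20*N = 3 + 20*3.32 = 69.4
Att = 10*log10(69.4) = 18.414 dB


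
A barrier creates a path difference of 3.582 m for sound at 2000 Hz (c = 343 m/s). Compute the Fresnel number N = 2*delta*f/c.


N = 2*delta*f/c = 2*delta/lambda, where lambda = c/f
lambda = 343 / 2000 = 0.1715 m
N = 2 * 3.582 / 0.1715 = 41.773


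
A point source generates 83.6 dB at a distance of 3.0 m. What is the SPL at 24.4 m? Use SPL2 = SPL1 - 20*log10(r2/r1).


r2/r1 = 24.4/3.0 = 8.13333
Correction = 20*log10(8.13333) = 18.2054 dB
SPL2 = 83.6 - 18.2054 = 65.395 dB


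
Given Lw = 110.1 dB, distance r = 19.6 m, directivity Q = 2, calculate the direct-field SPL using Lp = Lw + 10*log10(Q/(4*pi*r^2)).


4*pi*r^2 = 4*pi*19.6^2 = 4827.5 m^2
Q / (4*pi*r^2) = 2 / 4827.5 = 0.000414293
Lp = 110.1 + 10*log10(0.000414293) = 76.273 dB


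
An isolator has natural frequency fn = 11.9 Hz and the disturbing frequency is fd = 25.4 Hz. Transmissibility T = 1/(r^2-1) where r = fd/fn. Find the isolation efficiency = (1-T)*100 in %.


r = 25.4 / 11.9 = 2.13445
r^2 - 1 = 2.13445^2 - 1 = 3.55588
T = 1/3.55588 = 0.281224
Efficiency = (1 - 0.281224)*100 = 71.878 %


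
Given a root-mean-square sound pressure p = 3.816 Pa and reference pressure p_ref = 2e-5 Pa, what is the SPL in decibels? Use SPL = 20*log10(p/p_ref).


p / p_ref = 3.816 / 2e-5 = 190800
SPL = 20 * log10(190800) = 105.61 dB


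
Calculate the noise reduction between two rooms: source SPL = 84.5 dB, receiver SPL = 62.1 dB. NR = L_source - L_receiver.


NR = L_source - L_receiver (difference between source and receiving room levels)
NR = 84.5 - 62.1 = 22.4 dB


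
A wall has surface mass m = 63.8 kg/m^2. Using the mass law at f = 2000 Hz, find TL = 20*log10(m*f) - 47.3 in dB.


m * f = 63.8 * 2000 = 127600
20*log10(127600) = 102.117 dB
TL = 102.117 - 47.3 = 54.817 dB


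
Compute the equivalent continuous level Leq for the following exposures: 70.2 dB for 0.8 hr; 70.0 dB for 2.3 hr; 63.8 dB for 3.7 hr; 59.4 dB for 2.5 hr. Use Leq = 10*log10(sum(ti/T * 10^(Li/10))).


T_total = 0.8 + 2.3 + 3.7 + 2.5 = 9.3 hr
(0.8/9.3) * 10^(70.2/10) = 900756
(2.3/9.3) * 10^(70.0/10) = 2.47312e+06
(3.7/9.3) * 10^(63.8/10) = 954374
(2.5/9.3) * 10^(59.4/10) = 234130
Sum = 900756 + 2.47312e+06 + 954374 + 234130 = 4.56238e+06
Leq = 10*log10(4.56238e+06) = 66.592 dB


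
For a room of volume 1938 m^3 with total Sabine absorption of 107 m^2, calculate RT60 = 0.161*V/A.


RT60 = 0.161 * 1938 / 107 = 2.9161 s


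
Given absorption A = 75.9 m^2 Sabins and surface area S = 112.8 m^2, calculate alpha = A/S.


Absorption coefficient = absorbed power / incident power
alpha = A / S = 75.9 / 112.8 = 0.67287


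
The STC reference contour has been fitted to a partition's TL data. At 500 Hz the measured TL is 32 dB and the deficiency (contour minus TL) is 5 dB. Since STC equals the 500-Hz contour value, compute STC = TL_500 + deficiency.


By ASTM E413, STC = value of the fitted reference contour at 500 Hz.
Contour value at 500 Hz = TL_500 + deficiency = 32 + 5 = 37
STC = 37


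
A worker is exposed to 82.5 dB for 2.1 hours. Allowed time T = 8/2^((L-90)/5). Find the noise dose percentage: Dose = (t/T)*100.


T_allowed = 8 / 2^((82.5 - 90)/5) = 22.6274 hr
Dose = 2.1 / 22.6274 * 100 = 9.2808 %


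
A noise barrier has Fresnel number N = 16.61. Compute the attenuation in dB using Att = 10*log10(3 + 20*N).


3 + 20*N = 3 + 20*16.61 = 335.2
Att = 10*log10(335.2) = 25.253 dB


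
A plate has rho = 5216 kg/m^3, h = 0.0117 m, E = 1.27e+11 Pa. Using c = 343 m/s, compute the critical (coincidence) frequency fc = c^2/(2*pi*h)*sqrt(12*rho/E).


12*rho/E = 12*5216/1.27e+11 = 4.9285e-07
sqrt(12*rho/E) = sqrt(4.9285e-07) = 0.000702033
c^2/(2*pi*h) = 343^2/(2*pi*0.0117) = 1.60038e+06
fc = 1.60038e+06 * 0.000702033 = 1123.5 Hz


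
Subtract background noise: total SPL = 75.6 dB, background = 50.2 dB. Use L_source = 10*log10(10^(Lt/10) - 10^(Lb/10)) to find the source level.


10^(75.6/10) = 3.63078e+07
10^(50.2/10) = 104713
Difference = 3.63078e+07 - 104713 = 3.62031e+07
L_source = 10*log10(3.62031e+07) = 75.587 dB


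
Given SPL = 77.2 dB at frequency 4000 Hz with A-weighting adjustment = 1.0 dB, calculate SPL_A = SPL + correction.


A-weighting table: 4000 Hz -> 1.0 dB correction
SPL_A = SPL + correction = 77.2 + (1.0) = 78.2 dBA


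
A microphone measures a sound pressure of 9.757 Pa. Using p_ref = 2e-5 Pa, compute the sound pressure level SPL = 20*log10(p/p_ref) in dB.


p / p_ref = 9.757 / 2e-5 = 487850
SPL = 20 * log10(487850) = 113.77 dB


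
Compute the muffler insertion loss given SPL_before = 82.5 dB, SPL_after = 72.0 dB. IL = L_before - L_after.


Insertion loss = SPL without muffler - SPL with muffler
IL = 82.5 - 72.0 = 10.5 dB


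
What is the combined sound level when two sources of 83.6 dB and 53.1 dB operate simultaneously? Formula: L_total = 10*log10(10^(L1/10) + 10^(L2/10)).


10^(83.6/10) = 2.29087e+08
10^(53.1/10) = 204174
Sum = 2.29087e+08 + 204174 = 2.29291e+08
L_total = 10*log10(2.29291e+08) = 83.604 dB


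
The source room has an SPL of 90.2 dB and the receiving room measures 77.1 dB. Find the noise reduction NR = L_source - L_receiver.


NR = L_source - L_receiver (difference between source and receiving room levels)
NR = 90.2 - 77.1 = 13.1 dB


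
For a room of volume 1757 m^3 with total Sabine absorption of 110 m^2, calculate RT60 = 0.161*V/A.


RT60 = 0.161 * 1757 / 110 = 2.5716 s


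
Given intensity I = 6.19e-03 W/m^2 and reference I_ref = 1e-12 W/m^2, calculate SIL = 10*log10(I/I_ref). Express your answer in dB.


I / I_ref = 6.19e-03 / 1e-12 = 6.19e+09
SIL = 10 * log10(6.19e+09) = 97.917 dB


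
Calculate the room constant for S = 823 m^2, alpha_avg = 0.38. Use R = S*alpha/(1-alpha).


R = 823 * 0.38 / (1 - 0.38) = 504.42 m^2


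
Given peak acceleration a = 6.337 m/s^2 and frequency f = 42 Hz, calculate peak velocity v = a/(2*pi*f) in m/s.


omega = 2*pi*f = 2*pi*42 = 263.894 rad/s
v = a / omega = 6.337 / 263.894 = 0.024013 m/s


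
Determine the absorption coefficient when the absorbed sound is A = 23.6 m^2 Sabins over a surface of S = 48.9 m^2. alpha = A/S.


Absorption coefficient = absorbed power / incident power
alpha = A / S = 23.6 / 48.9 = 0.48262


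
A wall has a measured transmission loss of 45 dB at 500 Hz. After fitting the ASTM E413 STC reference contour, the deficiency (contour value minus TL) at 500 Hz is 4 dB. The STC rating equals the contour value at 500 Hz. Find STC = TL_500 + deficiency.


By ASTM E413, STC = value of the fitted reference contour at 500 Hz.
Contour value at 500 Hz = TL_500 + deficiency = 45 + 4 = 49
STC = 49


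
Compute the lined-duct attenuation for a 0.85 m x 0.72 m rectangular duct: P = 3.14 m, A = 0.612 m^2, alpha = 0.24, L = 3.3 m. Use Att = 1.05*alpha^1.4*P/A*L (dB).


alpha^1.4 = 0.24^1.4 = 0.135611
Attenuation rate = 1.05 * alpha^1.4 * P / A
= 1.05 * 0.135611 * 3.14 / 0.612 = 0.730571 dB/m
Total Att = 0.730571 * 3.3 = 2.4109 dB


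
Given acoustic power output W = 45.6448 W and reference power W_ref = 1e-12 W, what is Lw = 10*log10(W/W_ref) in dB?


W / W_ref = 45.6448 / 1e-12 = 4.56448e+13
Lw = 10 * log10(4.56448e+13) = 136.59 dB


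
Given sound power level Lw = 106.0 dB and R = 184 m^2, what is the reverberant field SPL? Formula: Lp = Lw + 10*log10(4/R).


4/R = 4/184 = 0.0217391
Lp = 106.0 + 10*log10(0.0217391) = 89.372 dB


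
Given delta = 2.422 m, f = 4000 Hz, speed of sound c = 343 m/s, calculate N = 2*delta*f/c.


N = 2*delta*f/c = 2*delta/lambda, where lambda = c/f
lambda = 343 / 4000 = 0.08575 m
N = 2 * 2.422 / 0.08575 = 56.49


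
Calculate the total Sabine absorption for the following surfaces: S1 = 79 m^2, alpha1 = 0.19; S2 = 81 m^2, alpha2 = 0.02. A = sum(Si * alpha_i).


79 * 0.19 = 15.01
81 * 0.02 = 1.62
A_total = 15.01 + 1.62 = 16.63 m^2


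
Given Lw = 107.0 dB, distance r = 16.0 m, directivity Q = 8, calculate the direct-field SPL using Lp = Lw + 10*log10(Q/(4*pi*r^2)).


4*pi*r^2 = 4*pi*16.0^2 = 3216.99 m^2
Q / (4*pi*r^2) = 8 / 3216.99 = 0.0024868
Lp = 107.0 + 10*log10(0.0024868) = 80.956 dB


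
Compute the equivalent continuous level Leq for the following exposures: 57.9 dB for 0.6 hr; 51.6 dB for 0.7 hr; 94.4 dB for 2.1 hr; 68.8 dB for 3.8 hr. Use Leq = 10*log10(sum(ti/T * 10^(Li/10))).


T_total = 0.6 + 0.7 + 2.1 + 3.8 = 7.2 hr
(0.6/7.2) * 10^(57.9/10) = 51382.9
(0.7/7.2) * 10^(51.6/10) = 14052.9
(2.1/7.2) * 10^(94.4/10) = 8.03317e+08
(3.8/7.2) * 10^(68.8/10) = 4.0036e+06
Sum = 51382.9 + 14052.9 + 8.03317e+08 + 4.0036e+06 = 8.07386e+08
Leq = 10*log10(8.07386e+08) = 89.071 dB


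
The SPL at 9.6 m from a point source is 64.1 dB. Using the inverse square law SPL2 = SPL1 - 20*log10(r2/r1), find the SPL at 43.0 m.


r2/r1 = 43.0/9.6 = 4.47917
Correction = 20*log10(4.47917) = 13.024 dB
SPL2 = 64.1 - 13.024 = 51.076 dB


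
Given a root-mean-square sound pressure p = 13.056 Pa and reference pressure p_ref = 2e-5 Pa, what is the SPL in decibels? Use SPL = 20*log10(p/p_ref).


p / p_ref = 13.056 / 2e-5 = 652800
SPL = 20 * log10(652800) = 116.3 dB


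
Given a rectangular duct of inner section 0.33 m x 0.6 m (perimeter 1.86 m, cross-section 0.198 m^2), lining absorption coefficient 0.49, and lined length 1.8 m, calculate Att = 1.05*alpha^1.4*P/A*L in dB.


alpha^1.4 = 0.49^1.4 = 0.368362
Attenuation rate = 1.05 * alpha^1.4 * P / A
= 1.05 * 0.368362 * 1.86 / 0.198 = 3.63339 dB/m
Total Att = 3.63339 * 1.8 = 6.5401 dB


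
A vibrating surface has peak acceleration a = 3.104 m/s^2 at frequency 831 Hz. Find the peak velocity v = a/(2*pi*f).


omega = 2*pi*f = 2*pi*831 = 5221.33 rad/s
v = a / omega = 3.104 / 5221.33 = 0.00059448 m/s


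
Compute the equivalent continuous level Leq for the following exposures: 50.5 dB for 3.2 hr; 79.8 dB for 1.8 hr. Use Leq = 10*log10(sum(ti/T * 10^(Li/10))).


T_total = 3.2 + 1.8 = 5.0 hr
(3.2/5.0) * 10^(50.5/10) = 71809.2
(1.8/5.0) * 10^(79.8/10) = 3.43797e+07
Sum = 71809.2 + 3.43797e+07 = 3.44515e+07
Leq = 10*log10(3.44515e+07) = 75.372 dB


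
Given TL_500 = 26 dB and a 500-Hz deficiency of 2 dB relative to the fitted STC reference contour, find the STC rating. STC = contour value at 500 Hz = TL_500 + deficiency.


By ASTM E413, STC = value of the fitted reference contour at 500 Hz.
Contour value at 500 Hz = TL_500 + deficiency = 26 + 2 = 28
STC = 28


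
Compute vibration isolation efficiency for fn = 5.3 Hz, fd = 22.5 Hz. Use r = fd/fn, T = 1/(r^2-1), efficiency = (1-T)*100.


r = 22.5 / 5.3 = 4.24528
r^2 - 1 = 4.24528^2 - 1 = 17.0224
T = 1/17.0224 = 0.0587461
Efficiency = (1 - 0.0587461)*100 = 94.125 %


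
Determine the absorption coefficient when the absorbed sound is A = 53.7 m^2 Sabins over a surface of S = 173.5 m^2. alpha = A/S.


Absorption coefficient = absorbed power / incident power
alpha = A / S = 53.7 / 173.5 = 0.30951


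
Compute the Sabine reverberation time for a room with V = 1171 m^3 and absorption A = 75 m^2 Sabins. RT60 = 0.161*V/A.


RT60 = 0.161 * 1171 / 75 = 2.5137 s


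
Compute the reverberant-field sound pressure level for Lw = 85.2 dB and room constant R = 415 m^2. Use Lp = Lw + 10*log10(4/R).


4/R = 4/415 = 0.00963855
Lp = 85.2 + 10*log10(0.00963855) = 65.04 dB


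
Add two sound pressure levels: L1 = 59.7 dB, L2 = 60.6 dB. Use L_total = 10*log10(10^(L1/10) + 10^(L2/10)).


10^(59.7/10) = 933254
10^(60.6/10) = 1.14815e+06
Sum = 933254 + 1.14815e+06 = 2.0814e+06
L_total = 10*log10(2.0814e+06) = 63.184 dB


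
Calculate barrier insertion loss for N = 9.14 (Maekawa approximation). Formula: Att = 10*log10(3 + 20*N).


3 + 20*N = 3 + 20*9.14 = 185.8
Att = 10*log10(185.8) = 22.69 dB


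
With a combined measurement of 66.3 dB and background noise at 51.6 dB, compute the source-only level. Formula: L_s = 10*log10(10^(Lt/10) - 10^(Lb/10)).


10^(66.3/10) = 4.2658e+06
10^(51.6/10) = 144544
Difference = 4.2658e+06 - 144544 = 4.12126e+06
L_source = 10*log10(4.12126e+06) = 66.15 dB


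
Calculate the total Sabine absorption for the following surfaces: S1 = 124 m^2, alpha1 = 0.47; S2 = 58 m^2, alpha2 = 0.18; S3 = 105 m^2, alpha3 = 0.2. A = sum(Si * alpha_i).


124 * 0.47 = 58.28
58 * 0.18 = 10.44
105 * 0.2 = 21
A_total = 58.28 + 10.44 + 21 = 89.72 m^2


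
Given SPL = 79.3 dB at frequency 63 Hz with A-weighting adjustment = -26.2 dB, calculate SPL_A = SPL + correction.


A-weighting table: 63 Hz -> -26.2 dB correction
SPL_A = SPL + correction = 79.3 + (-26.2) = 53.1 dBA


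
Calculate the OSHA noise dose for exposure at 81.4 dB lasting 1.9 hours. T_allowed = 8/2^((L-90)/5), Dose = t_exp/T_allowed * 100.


T_allowed = 8 / 2^((81.4 - 90)/5) = 26.3549 hr
Dose = 1.9 / 26.3549 * 100 = 7.2093 %


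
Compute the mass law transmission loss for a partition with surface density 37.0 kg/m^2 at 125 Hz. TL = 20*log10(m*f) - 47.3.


m * f = 37.0 * 125 = 4625
20*log10(4625) = 73.3022 dB
TL = 73.3022 - 47.3 = 26.002 dB


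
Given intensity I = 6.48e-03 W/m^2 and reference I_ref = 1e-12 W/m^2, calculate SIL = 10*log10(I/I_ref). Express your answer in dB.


I / I_ref = 6.48e-03 / 1e-12 = 6.48e+09
SIL = 10 * log10(6.48e+09) = 98.116 dB


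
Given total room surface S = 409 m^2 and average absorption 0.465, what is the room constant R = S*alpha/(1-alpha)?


R = 409 * 0.465 / (1 - 0.465) = 355.49 m^2


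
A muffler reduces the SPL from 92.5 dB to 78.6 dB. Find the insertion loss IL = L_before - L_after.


Insertion loss = SPL without muffler - SPL with muffler
IL = 92.5 - 78.6 = 13.9 dB


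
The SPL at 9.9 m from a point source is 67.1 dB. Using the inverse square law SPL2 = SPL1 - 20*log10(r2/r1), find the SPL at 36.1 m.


r2/r1 = 36.1/9.9 = 3.64646
Correction = 20*log10(3.64646) = 11.2374 dB
SPL2 = 67.1 - 11.2374 = 55.863 dB


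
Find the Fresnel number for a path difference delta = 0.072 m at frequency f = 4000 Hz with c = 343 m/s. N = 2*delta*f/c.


N = 2*delta*f/c = 2*delta/lambda, where lambda = c/f
lambda = 343 / 4000 = 0.08575 m
N = 2 * 0.072 / 0.08575 = 1.6793


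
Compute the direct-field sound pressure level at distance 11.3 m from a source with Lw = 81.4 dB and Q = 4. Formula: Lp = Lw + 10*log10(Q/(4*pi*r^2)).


4*pi*r^2 = 4*pi*11.3^2 = 1604.6 m^2
Q / (4*pi*r^2) = 4 / 1604.6 = 0.00249283
Lp = 81.4 + 10*log10(0.00249283) = 55.367 dB


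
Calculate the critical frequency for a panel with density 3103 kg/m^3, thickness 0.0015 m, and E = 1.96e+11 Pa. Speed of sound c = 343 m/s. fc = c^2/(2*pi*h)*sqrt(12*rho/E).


12*rho/E = 12*3103/1.96e+11 = 1.8998e-07
sqrt(12*rho/E) = sqrt(1.8998e-07) = 0.000435867
c^2/(2*pi*h) = 343^2/(2*pi*0.0015) = 1.24829e+07
fc = 1.24829e+07 * 0.000435867 = 5440.9 Hz


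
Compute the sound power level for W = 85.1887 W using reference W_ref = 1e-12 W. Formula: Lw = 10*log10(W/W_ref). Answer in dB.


W / W_ref = 85.1887 / 1e-12 = 8.51887e+13
Lw = 10 * log10(8.51887e+13) = 139.3 dB


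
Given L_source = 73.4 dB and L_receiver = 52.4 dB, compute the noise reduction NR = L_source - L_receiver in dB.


NR = L_source - L_receiver (difference between source and receiving room levels)
NR = 73.4 - 52.4 = 21 dB


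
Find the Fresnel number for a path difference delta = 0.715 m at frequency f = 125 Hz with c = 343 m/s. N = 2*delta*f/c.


N = 2*delta*f/c = 2*delta/lambda, where lambda = c/f
lambda = 343 / 125 = 2.744 m
N = 2 * 0.715 / 2.744 = 0.52114


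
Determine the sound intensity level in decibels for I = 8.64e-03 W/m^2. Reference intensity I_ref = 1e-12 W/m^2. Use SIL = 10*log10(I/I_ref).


I / I_ref = 8.64e-03 / 1e-12 = 8.64e+09
SIL = 10 * log10(8.64e+09) = 99.365 dB


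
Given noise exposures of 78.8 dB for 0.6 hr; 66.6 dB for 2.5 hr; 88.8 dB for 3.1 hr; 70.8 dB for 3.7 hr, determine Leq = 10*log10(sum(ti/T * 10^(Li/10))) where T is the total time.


T_total = 0.6 + 2.5 + 3.1 + 3.7 = 9.9 hr
(0.6/9.9) * 10^(78.8/10) = 4.59744e+06
(2.5/9.9) * 10^(66.6/10) = 1.15426e+06
(3.1/9.9) * 10^(88.8/10) = 2.37534e+08
(3.7/9.9) * 10^(70.8/10) = 4.49331e+06
Sum = 4.59744e+06 + 1.15426e+06 + 2.37534e+08 + 4.49331e+06 = 2.47779e+08
Leq = 10*log10(2.47779e+08) = 83.941 dB


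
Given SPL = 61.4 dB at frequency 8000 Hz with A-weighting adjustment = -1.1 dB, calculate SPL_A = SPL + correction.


A-weighting table: 8000 Hz -> -1.1 dB correction
SPL_A = SPL + correction = 61.4 + (-1.1) = 60.3 dBA


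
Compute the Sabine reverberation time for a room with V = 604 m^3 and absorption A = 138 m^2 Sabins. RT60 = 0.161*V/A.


RT60 = 0.161 * 604 / 138 = 0.70467 s


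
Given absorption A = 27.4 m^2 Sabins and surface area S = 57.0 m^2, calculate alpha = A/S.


Absorption coefficient = absorbed power / incident power
alpha = A / S = 27.4 / 57.0 = 0.4807


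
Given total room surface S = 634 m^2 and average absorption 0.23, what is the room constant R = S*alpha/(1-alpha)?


R = 634 * 0.23 / (1 - 0.23) = 189.38 m^2


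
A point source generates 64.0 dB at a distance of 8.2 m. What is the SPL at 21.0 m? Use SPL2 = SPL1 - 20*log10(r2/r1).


r2/r1 = 21.0/8.2 = 2.56098
Correction = 20*log10(2.56098) = 8.16812 dB
SPL2 = 64.0 - 8.16812 = 55.832 dB


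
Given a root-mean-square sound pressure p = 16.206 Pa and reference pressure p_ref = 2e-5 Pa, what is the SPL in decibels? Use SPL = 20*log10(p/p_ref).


p / p_ref = 16.206 / 2e-5 = 810300
SPL = 20 * log10(810300) = 118.17 dB


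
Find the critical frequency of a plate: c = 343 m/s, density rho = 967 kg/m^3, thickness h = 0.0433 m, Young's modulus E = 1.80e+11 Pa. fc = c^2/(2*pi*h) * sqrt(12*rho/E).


12*rho/E = 12*967/1.80e+11 = 6.44667e-08
sqrt(12*rho/E) = sqrt(6.44667e-08) = 0.000253903
c^2/(2*pi*h) = 343^2/(2*pi*0.0433) = 432435
fc = 432435 * 0.000253903 = 109.8 Hz


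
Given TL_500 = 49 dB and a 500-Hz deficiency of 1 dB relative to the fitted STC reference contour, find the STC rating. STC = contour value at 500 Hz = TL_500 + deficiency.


By ASTM E413, STC = value of the fitted reference contour at 500 Hz.
Contour value at 500 Hz = TL_500 + deficiency = 49 + 1 = 50
STC = 50


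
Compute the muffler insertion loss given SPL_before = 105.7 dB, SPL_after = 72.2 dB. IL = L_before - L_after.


Insertion loss = SPL without muffler - SPL with muffler
IL = 105.7 - 72.2 = 33.5 dB


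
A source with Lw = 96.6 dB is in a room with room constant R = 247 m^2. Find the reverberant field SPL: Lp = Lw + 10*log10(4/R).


4/R = 4/247 = 0.0161943
Lp = 96.6 + 10*log10(0.0161943) = 78.694 dB


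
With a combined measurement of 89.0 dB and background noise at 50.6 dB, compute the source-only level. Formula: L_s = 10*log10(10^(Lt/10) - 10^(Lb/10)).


10^(89.0/10) = 7.94328e+08
10^(50.6/10) = 114815
Difference = 7.94328e+08 - 114815 = 7.94213e+08
L_source = 10*log10(7.94213e+08) = 88.999 dB


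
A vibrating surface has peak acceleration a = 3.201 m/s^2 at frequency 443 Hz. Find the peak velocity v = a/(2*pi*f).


omega = 2*pi*f = 2*pi*443 = 2783.45 rad/s
v = a / omega = 3.201 / 2783.45 = 0.00115 m/s


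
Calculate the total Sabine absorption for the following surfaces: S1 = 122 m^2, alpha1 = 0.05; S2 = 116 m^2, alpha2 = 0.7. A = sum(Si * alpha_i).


122 * 0.05 = 6.1
116 * 0.7 = 81.2
A_total = 6.1 + 81.2 = 87.3 m^2


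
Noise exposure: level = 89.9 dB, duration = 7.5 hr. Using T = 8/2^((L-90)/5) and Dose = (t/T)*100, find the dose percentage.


T_allowed = 8 / 2^((89.9 - 90)/5) = 8.11168 hr
Dose = 7.5 / 8.11168 * 100 = 92.459 %


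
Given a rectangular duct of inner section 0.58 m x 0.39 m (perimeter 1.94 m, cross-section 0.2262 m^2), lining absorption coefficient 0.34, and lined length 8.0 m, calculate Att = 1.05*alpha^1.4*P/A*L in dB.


alpha^1.4 = 0.34^1.4 = 0.220836
Attenuation rate = 1.05 * alpha^1.4 * P / A
= 1.05 * 0.220836 * 1.94 / 0.2262 = 1.9887 dB/m
Total Att = 1.9887 * 8.0 = 15.91 dB


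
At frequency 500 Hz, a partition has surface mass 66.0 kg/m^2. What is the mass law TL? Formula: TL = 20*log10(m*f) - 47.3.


m * f = 66.0 * 500 = 33000
20*log10(33000) = 90.3703 dB
TL = 90.3703 - 47.3 = 43.07 dB


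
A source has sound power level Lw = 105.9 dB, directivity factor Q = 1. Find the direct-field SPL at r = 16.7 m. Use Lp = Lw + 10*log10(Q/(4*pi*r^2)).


4*pi*r^2 = 4*pi*16.7^2 = 3504.64 m^2
Q / (4*pi*r^2) = 1 / 3504.64 = 0.000285336
Lp = 105.9 + 10*log10(0.000285336) = 70.454 dB


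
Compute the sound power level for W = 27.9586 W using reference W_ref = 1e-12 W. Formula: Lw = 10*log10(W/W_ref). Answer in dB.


W / W_ref = 27.9586 / 1e-12 = 2.79586e+13
Lw = 10 * log10(2.79586e+13) = 134.47 dB


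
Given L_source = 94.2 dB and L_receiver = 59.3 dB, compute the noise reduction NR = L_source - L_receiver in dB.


NR = L_source - L_receiver (difference between source and receiving room levels)
NR = 94.2 - 59.3 = 34.9 dB


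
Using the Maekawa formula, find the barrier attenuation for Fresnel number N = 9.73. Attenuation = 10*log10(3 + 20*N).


3 + 20*N = 3 + 20*9.73 = 197.6
Att = 10*log10(197.6) = 22.958 dB


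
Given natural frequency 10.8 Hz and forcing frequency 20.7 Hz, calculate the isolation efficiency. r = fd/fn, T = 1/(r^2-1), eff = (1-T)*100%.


r = 20.7 / 10.8 = 1.91667
r^2 - 1 = 1.91667^2 - 1 = 2.67362
T = 1/2.67362 = 0.374025
Efficiency = (1 - 0.374025)*100 = 62.597 %


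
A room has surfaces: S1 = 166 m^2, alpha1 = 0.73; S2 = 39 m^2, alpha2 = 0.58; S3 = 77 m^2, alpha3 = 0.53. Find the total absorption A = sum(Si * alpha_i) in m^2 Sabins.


166 * 0.73 = 121.18
39 * 0.58 = 22.62
77 * 0.53 = 40.81
A_total = 121.18 + 22.62 + 40.81 = 184.61 m^2


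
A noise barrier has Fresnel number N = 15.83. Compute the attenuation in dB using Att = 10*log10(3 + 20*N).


3 + 20*N = 3 + 20*15.83 = 319.6
Att = 10*log10(319.6) = 25.046 dB


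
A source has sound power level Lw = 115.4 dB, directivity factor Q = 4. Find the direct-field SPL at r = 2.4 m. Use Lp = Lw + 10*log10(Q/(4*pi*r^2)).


4*pi*r^2 = 4*pi*2.4^2 = 72.3823 m^2
Q / (4*pi*r^2) = 4 / 72.3823 = 0.0552621
Lp = 115.4 + 10*log10(0.0552621) = 102.82 dB


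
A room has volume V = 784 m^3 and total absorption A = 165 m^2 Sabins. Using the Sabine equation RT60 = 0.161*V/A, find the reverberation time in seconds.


RT60 = 0.161 * 784 / 165 = 0.76499 s


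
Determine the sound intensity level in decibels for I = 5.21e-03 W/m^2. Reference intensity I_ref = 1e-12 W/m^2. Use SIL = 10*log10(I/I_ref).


I / I_ref = 5.21e-03 / 1e-12 = 5.21e+09
SIL = 10 * log10(5.21e+09) = 97.168 dB


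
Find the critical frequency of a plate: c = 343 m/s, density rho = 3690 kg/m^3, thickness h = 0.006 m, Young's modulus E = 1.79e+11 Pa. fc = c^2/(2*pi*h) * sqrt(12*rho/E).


12*rho/E = 12*3690/1.79e+11 = 2.47374e-07
sqrt(12*rho/E) = sqrt(2.47374e-07) = 0.000497367
c^2/(2*pi*h) = 343^2/(2*pi*0.006) = 3.12074e+06
fc = 3.12074e+06 * 0.000497367 = 1552.2 Hz


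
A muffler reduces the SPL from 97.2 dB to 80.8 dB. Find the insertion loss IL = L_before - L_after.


Insertion loss = SPL without muffler - SPL with muffler
IL = 97.2 - 80.8 = 16.4 dB


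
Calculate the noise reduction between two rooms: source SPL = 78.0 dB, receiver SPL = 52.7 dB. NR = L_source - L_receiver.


NR = L_source - L_receiver (difference between source and receiving room levels)
NR = 78.0 - 52.7 = 25.3 dB


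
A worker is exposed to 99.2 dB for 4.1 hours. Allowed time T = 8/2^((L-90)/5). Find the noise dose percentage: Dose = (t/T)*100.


T_allowed = 8 / 2^((99.2 - 90)/5) = 2.23457 hr
Dose = 4.1 / 2.23457 * 100 = 183.48 %


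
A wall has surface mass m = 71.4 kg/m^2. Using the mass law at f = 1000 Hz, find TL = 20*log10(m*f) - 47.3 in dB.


m * f = 71.4 * 1000 = 71400
20*log10(71400) = 97.074 dB
TL = 97.074 - 47.3 = 49.774 dB


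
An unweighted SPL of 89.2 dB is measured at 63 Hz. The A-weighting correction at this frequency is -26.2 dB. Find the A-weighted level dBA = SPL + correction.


A-weighting table: 63 Hz -> -26.2 dB correction
SPL_A = SPL + correction = 89.2 + (-26.2) = 63 dBA


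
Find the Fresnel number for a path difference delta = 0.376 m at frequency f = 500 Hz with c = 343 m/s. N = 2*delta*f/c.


N = 2*delta*f/c = 2*delta/lambda, where lambda = c/f
lambda = 343 / 500 = 0.686 m
N = 2 * 0.376 / 0.686 = 1.0962


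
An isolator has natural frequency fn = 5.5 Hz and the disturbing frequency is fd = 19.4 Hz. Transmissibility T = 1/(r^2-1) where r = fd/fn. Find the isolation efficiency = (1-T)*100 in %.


r = 19.4 / 5.5 = 3.52727
r^2 - 1 = 3.52727^2 - 1 = 11.4416
T = 1/11.4416 = 0.0874004
Efficiency = (1 - 0.0874004)*100 = 91.26 %


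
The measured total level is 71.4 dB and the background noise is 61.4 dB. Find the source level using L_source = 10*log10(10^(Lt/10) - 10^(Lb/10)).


10^(71.4/10) = 1.38038e+07
10^(61.4/10) = 1.38038e+06
Difference = 1.38038e+07 - 1.38038e+06 = 1.24234e+07
L_source = 10*log10(1.24234e+07) = 70.942 dB


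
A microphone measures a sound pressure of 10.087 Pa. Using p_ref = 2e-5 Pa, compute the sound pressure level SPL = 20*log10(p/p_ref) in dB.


p / p_ref = 10.087 / 2e-5 = 504350
SPL = 20 * log10(504350) = 114.05 dB


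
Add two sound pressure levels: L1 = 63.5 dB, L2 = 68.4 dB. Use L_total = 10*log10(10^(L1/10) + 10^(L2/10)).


10^(63.5/10) = 2.23872e+06
10^(68.4/10) = 6.91831e+06
Sum = 2.23872e+06 + 6.91831e+06 = 9.15703e+06
L_total = 10*log10(9.15703e+06) = 69.618 dB


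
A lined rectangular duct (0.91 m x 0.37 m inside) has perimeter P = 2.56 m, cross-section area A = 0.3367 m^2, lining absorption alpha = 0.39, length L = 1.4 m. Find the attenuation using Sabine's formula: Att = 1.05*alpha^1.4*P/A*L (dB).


alpha^1.4 = 0.39^1.4 = 0.267603
Attenuation rate = 1.05 * alpha^1.4 * P / A
= 1.05 * 0.267603 * 2.56 / 0.3367 = 2.13637 dB/m
Total Att = 2.13637 * 1.4 = 2.9909 dB


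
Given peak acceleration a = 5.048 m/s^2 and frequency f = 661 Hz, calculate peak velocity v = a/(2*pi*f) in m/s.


omega = 2*pi*f = 2*pi*661 = 4153.19 rad/s
v = a / omega = 5.048 / 4153.19 = 0.0012155 m/s


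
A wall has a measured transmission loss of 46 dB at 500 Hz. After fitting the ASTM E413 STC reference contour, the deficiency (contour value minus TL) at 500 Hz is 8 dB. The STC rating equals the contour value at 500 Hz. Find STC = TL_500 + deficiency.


By ASTM E413, STC = value of the fitted reference contour at 500 Hz.
Contour value at 500 Hz = TL_500 + deficiency = 46 + 8 = 54
STC = 54


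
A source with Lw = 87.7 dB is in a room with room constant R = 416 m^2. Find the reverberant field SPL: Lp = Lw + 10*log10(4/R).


4/R = 4/416 = 0.00961538
Lp = 87.7 + 10*log10(0.00961538) = 67.53 dB


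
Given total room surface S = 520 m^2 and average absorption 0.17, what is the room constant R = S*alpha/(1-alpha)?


R = 520 * 0.17 / (1 - 0.17) = 106.51 m^2


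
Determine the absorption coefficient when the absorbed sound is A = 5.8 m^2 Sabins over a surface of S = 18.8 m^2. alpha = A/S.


Absorption coefficient = absorbed power / incident power
alpha = A / S = 5.8 / 18.8 = 0.30851


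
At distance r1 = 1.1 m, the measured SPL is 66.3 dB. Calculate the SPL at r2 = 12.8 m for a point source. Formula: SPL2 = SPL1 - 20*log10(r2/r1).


r2/r1 = 12.8/1.1 = 11.6364
Correction = 20*log10(11.6364) = 21.3164 dB
SPL2 = 66.3 - 21.3164 = 44.984 dB


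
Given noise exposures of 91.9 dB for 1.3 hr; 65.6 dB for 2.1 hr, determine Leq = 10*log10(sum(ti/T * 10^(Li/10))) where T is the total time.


T_total = 1.3 + 2.1 = 3.4 hr
(1.3/3.4) * 10^(91.9/10) = 5.92195e+08
(2.1/3.4) * 10^(65.6/10) = 2.24254e+06
Sum = 5.92195e+08 + 2.24254e+06 = 5.94438e+08
Leq = 10*log10(5.94438e+08) = 87.741 dB


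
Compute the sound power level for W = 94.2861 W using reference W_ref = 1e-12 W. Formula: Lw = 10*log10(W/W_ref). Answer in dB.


W / W_ref = 94.2861 / 1e-12 = 9.42861e+13
Lw = 10 * log10(9.42861e+13) = 139.74 dB


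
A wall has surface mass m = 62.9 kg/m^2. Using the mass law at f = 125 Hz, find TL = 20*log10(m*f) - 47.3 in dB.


m * f = 62.9 * 125 = 7862.5
20*log10(7862.5) = 77.9112 dB
TL = 77.9112 - 47.3 = 30.611 dB


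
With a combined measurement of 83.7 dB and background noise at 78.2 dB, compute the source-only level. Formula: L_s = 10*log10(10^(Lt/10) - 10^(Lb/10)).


10^(83.7/10) = 2.34423e+08
10^(78.2/10) = 6.60693e+07
Difference = 2.34423e+08 - 6.60693e+07 = 1.68354e+08
L_source = 10*log10(1.68354e+08) = 82.262 dB


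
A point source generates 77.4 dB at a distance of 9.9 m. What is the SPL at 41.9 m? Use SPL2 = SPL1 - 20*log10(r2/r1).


r2/r1 = 41.9/9.9 = 4.23232
Correction = 20*log10(4.23232) = 12.5316 dB
SPL2 = 77.4 - 12.5316 = 64.868 dB


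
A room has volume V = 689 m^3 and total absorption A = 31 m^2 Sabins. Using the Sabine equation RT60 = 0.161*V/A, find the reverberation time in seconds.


RT60 = 0.161 * 689 / 31 = 3.5784 s


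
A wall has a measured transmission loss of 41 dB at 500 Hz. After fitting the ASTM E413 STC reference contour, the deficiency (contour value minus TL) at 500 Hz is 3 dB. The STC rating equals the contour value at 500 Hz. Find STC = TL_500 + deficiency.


By ASTM E413, STC = value of the fitted reference contour at 500 Hz.
Contour value at 500 Hz = TL_500 + deficiency = 41 + 3 = 44
STC = 44


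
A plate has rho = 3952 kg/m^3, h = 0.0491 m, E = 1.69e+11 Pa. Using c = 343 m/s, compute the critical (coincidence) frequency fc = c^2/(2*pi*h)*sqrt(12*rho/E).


12*rho/E = 12*3952/1.69e+11 = 2.80615e-07
sqrt(12*rho/E) = sqrt(2.80615e-07) = 0.000529731
c^2/(2*pi*h) = 343^2/(2*pi*0.0491) = 381353
fc = 381353 * 0.000529731 = 202.01 Hz


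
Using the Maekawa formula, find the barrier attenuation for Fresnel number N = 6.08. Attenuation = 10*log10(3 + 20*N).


3 + 20*N = 3 + 20*6.08 = 124.6
Att = 10*log10(124.6) = 20.955 dB


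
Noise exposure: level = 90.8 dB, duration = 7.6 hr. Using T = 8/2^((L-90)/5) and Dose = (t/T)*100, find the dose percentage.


T_allowed = 8 / 2^((90.8 - 90)/5) = 7.1602 hr
Dose = 7.6 / 7.1602 * 100 = 106.14 %


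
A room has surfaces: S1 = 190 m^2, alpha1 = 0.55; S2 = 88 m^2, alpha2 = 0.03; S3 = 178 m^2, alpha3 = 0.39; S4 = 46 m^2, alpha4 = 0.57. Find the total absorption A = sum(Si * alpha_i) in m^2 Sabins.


190 * 0.55 = 104.5
88 * 0.03 = 2.64
178 * 0.39 = 69.42
46 * 0.57 = 26.22
A_total = 104.5 + 2.64 + 69.42 + 26.22 = 202.78 m^2


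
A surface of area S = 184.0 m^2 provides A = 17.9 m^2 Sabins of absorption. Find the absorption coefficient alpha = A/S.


Absorption coefficient = absorbed power / incident power
alpha = A / S = 17.9 / 184.0 = 0.097283


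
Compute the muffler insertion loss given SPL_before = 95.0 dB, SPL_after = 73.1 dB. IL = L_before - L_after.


Insertion loss = SPL without muffler - SPL with muffler
IL = 95.0 - 73.1 = 21.9 dB


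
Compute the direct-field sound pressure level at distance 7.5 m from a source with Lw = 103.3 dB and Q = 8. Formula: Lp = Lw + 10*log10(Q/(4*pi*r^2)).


4*pi*r^2 = 4*pi*7.5^2 = 706.858 m^2
Q / (4*pi*r^2) = 8 / 706.858 = 0.0113177
Lp = 103.3 + 10*log10(0.0113177) = 83.838 dB


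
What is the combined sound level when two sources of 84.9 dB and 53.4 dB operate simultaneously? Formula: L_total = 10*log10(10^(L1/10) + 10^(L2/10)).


10^(84.9/10) = 3.0903e+08
10^(53.4/10) = 218776
Sum = 3.0903e+08 + 218776 = 3.09249e+08
L_total = 10*log10(3.09249e+08) = 84.903 dB


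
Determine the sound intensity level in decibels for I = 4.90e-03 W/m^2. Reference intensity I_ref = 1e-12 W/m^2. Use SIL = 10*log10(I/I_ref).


I / I_ref = 4.90e-03 / 1e-12 = 4.9e+09
SIL = 10 * log10(4.9e+09) = 96.902 dB


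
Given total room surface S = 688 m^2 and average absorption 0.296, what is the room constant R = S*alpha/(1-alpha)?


R = 688 * 0.296 / (1 - 0.296) = 289.27 m^2


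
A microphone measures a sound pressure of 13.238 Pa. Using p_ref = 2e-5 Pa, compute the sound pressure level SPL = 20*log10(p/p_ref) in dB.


p / p_ref = 13.238 / 2e-5 = 661900
SPL = 20 * log10(661900) = 116.42 dB


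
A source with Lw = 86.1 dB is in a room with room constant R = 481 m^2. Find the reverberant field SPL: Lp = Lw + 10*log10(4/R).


4/R = 4/481 = 0.00831601
Lp = 86.1 + 10*log10(0.00831601) = 65.299 dB


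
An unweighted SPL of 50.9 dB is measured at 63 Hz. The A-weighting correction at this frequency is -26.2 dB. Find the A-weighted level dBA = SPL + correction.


A-weighting table: 63 Hz -> -26.2 dB correction
SPL_A = SPL + correction = 50.9 + (-26.2) = 24.7 dBA


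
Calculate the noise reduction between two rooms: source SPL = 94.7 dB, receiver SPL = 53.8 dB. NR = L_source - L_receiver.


NR = L_source - L_receiver (difference between source and receiving room levels)
NR = 94.7 - 53.8 = 40.9 dB


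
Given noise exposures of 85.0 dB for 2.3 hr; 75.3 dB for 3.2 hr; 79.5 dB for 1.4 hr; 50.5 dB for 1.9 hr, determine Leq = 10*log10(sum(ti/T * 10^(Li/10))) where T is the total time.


T_total = 2.3 + 3.2 + 1.4 + 1.9 = 8.8 hr
(2.3/8.8) * 10^(85.0/10) = 8.26504e+07
(3.2/8.8) * 10^(75.3/10) = 1.23216e+07
(1.4/8.8) * 10^(79.5/10) = 1.4179e+07
(1.9/8.8) * 10^(50.5/10) = 24225.4
Sum = 8.26504e+07 + 1.23216e+07 + 1.4179e+07 + 24225.4 = 1.09175e+08
Leq = 10*log10(1.09175e+08) = 80.381 dB


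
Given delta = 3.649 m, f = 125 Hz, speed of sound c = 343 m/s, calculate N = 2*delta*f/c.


N = 2*delta*f/c = 2*delta/lambda, where lambda = c/f
lambda = 343 / 125 = 2.744 m
N = 2 * 3.649 / 2.744 = 2.6596


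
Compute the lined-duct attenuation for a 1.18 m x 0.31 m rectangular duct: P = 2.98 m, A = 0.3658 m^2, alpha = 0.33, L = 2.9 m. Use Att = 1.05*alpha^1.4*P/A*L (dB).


alpha^1.4 = 0.33^1.4 = 0.211797
Attenuation rate = 1.05 * alpha^1.4 * P / A
= 1.05 * 0.211797 * 2.98 / 0.3658 = 1.81168 dB/m
Total Att = 1.81168 * 2.9 = 5.2539 dB


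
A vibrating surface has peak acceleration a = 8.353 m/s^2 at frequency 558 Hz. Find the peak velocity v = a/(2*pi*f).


omega = 2*pi*f = 2*pi*558 = 3506.02 rad/s
v = a / omega = 8.353 / 3506.02 = 0.0023825 m/s


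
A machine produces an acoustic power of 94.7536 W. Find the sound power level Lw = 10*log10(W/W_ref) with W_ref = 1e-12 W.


W / W_ref = 94.7536 / 1e-12 = 9.47536e+13
Lw = 10 * log10(9.47536e+13) = 139.77 dB


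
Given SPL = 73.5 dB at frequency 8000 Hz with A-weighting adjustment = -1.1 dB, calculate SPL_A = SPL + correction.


A-weighting table: 8000 Hz -> -1.1 dB correction
SPL_A = SPL + correction = 73.5 + (-1.1) = 72.4 dBA


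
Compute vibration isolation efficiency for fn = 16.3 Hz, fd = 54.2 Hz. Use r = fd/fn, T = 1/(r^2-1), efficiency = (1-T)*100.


r = 54.2 / 16.3 = 3.32515
r^2 - 1 = 3.32515^2 - 1 = 10.0566
T = 1/10.0566 = 0.0994372
Efficiency = (1 - 0.0994372)*100 = 90.056 %


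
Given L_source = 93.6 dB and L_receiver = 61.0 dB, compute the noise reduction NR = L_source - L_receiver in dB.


NR = L_source - L_receiver (difference between source and receiving room levels)
NR = 93.6 - 61.0 = 32.6 dB


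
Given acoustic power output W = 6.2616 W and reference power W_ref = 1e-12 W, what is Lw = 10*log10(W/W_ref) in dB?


W / W_ref = 6.2616 / 1e-12 = 6.2616e+12
Lw = 10 * log10(6.2616e+12) = 127.97 dB


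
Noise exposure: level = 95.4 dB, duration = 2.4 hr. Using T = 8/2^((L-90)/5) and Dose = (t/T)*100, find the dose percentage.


T_allowed = 8 / 2^((95.4 - 90)/5) = 3.78423 hr
Dose = 2.4 / 3.78423 * 100 = 63.421 %


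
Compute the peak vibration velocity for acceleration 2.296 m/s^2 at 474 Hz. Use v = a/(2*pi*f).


omega = 2*pi*f = 2*pi*474 = 2978.23 rad/s
v = a / omega = 2.296 / 2978.23 = 0.00077093 m/s


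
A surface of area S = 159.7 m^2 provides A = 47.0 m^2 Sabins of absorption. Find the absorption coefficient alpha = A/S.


Absorption coefficient = absorbed power / incident power
alpha = A / S = 47.0 / 159.7 = 0.2943


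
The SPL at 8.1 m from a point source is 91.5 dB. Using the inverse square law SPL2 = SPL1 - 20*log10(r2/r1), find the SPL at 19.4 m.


r2/r1 = 19.4/8.1 = 2.39506
Correction = 20*log10(2.39506) = 7.58633 dB
SPL2 = 91.5 - 7.58633 = 83.914 dB


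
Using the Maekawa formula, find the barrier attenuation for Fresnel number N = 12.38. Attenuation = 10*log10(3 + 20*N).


3 + 20*N = 3 + 20*12.38 = 250.6
Att = 10*log10(250.6) = 23.99 dB


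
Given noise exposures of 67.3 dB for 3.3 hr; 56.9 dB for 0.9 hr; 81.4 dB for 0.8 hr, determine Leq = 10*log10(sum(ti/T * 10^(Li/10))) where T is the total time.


T_total = 3.3 + 0.9 + 0.8 = 5.0 hr
(3.3/5.0) * 10^(67.3/10) = 3.54441e+06
(0.9/5.0) * 10^(56.9/10) = 88160.2
(0.8/5.0) * 10^(81.4/10) = 2.20861e+07
Sum = 3.54441e+06 + 88160.2 + 2.20861e+07 = 2.57187e+07
Leq = 10*log10(2.57187e+07) = 74.102 dB


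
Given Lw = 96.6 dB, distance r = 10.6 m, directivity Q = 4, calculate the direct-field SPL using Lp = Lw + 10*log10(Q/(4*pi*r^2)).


4*pi*r^2 = 4*pi*10.6^2 = 1411.96 m^2
Q / (4*pi*r^2) = 4 / 1411.96 = 0.00283294
Lp = 96.6 + 10*log10(0.00283294) = 71.122 dB


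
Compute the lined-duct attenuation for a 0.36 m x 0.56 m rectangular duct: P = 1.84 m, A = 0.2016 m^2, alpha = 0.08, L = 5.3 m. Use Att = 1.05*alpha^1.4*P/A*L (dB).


alpha^1.4 = 0.08^1.4 = 0.029129
Attenuation rate = 1.05 * alpha^1.4 * P / A
= 1.05 * 0.029129 * 1.84 / 0.2016 = 0.279153 dB/m
Total Att = 0.279153 * 5.3 = 1.4795 dB


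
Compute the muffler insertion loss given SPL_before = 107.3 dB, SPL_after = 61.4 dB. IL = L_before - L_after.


Insertion loss = SPL without muffler - SPL with muffler
IL = 107.3 - 61.4 = 45.9 dB


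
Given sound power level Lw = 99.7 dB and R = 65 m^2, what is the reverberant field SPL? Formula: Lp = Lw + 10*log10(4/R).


4/R = 4/65 = 0.0615385
Lp = 99.7 + 10*log10(0.0615385) = 87.591 dB


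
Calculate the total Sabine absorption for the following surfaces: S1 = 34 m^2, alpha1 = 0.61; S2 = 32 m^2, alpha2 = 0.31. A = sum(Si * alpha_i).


34 * 0.61 = 20.74
32 * 0.31 = 9.92
A_total = 20.74 + 9.92 = 30.66 m^2
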